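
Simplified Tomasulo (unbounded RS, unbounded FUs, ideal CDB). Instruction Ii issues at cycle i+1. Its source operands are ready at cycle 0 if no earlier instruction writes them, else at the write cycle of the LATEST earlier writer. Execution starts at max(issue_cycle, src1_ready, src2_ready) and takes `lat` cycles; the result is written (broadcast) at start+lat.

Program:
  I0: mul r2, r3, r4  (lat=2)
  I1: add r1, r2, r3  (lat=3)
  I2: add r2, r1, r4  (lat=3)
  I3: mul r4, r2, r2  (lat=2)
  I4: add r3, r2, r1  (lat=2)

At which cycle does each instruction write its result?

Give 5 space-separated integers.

Answer: 3 6 9 11 11

Derivation:
I0 mul r2: issue@1 deps=(None,None) exec_start@1 write@3
I1 add r1: issue@2 deps=(0,None) exec_start@3 write@6
I2 add r2: issue@3 deps=(1,None) exec_start@6 write@9
I3 mul r4: issue@4 deps=(2,2) exec_start@9 write@11
I4 add r3: issue@5 deps=(2,1) exec_start@9 write@11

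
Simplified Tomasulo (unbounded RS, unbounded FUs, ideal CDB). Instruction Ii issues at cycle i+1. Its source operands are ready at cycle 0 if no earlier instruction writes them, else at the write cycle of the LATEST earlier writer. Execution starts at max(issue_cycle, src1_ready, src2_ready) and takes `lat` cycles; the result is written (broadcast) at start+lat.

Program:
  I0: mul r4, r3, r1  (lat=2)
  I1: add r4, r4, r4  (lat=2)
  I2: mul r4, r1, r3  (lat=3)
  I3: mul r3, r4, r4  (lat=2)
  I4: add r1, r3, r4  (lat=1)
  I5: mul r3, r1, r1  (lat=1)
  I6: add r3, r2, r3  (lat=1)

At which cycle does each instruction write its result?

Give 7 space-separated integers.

Answer: 3 5 6 8 9 10 11

Derivation:
I0 mul r4: issue@1 deps=(None,None) exec_start@1 write@3
I1 add r4: issue@2 deps=(0,0) exec_start@3 write@5
I2 mul r4: issue@3 deps=(None,None) exec_start@3 write@6
I3 mul r3: issue@4 deps=(2,2) exec_start@6 write@8
I4 add r1: issue@5 deps=(3,2) exec_start@8 write@9
I5 mul r3: issue@6 deps=(4,4) exec_start@9 write@10
I6 add r3: issue@7 deps=(None,5) exec_start@10 write@11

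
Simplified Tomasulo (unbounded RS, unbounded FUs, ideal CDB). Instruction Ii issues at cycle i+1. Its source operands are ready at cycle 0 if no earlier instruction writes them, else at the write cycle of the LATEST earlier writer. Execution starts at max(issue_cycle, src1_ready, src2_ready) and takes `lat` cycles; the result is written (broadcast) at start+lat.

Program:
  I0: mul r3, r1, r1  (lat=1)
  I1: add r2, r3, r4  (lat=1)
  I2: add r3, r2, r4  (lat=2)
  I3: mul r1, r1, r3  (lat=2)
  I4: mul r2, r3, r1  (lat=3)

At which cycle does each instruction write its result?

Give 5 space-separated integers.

Answer: 2 3 5 7 10

Derivation:
I0 mul r3: issue@1 deps=(None,None) exec_start@1 write@2
I1 add r2: issue@2 deps=(0,None) exec_start@2 write@3
I2 add r3: issue@3 deps=(1,None) exec_start@3 write@5
I3 mul r1: issue@4 deps=(None,2) exec_start@5 write@7
I4 mul r2: issue@5 deps=(2,3) exec_start@7 write@10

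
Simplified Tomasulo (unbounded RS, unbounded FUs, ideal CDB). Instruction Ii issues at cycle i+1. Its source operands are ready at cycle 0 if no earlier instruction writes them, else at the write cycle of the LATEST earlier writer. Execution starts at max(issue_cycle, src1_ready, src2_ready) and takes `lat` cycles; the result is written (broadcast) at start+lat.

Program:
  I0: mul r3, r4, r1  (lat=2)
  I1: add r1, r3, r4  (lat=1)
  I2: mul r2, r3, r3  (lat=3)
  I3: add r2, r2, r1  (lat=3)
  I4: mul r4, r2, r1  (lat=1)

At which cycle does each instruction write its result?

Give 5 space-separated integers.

Answer: 3 4 6 9 10

Derivation:
I0 mul r3: issue@1 deps=(None,None) exec_start@1 write@3
I1 add r1: issue@2 deps=(0,None) exec_start@3 write@4
I2 mul r2: issue@3 deps=(0,0) exec_start@3 write@6
I3 add r2: issue@4 deps=(2,1) exec_start@6 write@9
I4 mul r4: issue@5 deps=(3,1) exec_start@9 write@10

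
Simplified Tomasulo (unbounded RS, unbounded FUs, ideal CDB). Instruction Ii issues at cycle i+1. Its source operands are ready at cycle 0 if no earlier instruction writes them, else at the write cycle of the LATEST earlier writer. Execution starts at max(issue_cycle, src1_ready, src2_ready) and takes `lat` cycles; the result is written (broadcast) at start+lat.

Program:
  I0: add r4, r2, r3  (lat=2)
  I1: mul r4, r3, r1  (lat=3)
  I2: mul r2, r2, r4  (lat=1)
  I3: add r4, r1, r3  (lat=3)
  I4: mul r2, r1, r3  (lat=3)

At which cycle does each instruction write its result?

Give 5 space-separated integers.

Answer: 3 5 6 7 8

Derivation:
I0 add r4: issue@1 deps=(None,None) exec_start@1 write@3
I1 mul r4: issue@2 deps=(None,None) exec_start@2 write@5
I2 mul r2: issue@3 deps=(None,1) exec_start@5 write@6
I3 add r4: issue@4 deps=(None,None) exec_start@4 write@7
I4 mul r2: issue@5 deps=(None,None) exec_start@5 write@8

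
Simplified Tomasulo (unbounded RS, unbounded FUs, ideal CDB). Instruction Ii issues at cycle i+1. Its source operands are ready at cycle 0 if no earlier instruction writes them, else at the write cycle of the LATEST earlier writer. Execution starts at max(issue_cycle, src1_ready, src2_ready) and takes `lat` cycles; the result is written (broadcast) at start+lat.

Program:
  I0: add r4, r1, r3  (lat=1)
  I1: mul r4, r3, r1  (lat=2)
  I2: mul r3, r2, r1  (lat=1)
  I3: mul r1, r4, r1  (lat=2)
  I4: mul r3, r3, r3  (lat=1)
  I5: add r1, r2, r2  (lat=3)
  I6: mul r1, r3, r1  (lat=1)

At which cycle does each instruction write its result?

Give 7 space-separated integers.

I0 add r4: issue@1 deps=(None,None) exec_start@1 write@2
I1 mul r4: issue@2 deps=(None,None) exec_start@2 write@4
I2 mul r3: issue@3 deps=(None,None) exec_start@3 write@4
I3 mul r1: issue@4 deps=(1,None) exec_start@4 write@6
I4 mul r3: issue@5 deps=(2,2) exec_start@5 write@6
I5 add r1: issue@6 deps=(None,None) exec_start@6 write@9
I6 mul r1: issue@7 deps=(4,5) exec_start@9 write@10

Answer: 2 4 4 6 6 9 10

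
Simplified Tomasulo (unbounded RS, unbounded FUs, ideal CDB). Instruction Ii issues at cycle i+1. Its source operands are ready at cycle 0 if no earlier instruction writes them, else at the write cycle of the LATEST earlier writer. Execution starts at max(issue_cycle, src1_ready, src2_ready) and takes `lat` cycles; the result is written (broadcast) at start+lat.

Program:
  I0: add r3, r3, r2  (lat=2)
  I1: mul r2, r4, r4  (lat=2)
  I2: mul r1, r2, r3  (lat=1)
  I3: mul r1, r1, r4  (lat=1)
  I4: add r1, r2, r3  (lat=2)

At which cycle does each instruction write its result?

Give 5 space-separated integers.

Answer: 3 4 5 6 7

Derivation:
I0 add r3: issue@1 deps=(None,None) exec_start@1 write@3
I1 mul r2: issue@2 deps=(None,None) exec_start@2 write@4
I2 mul r1: issue@3 deps=(1,0) exec_start@4 write@5
I3 mul r1: issue@4 deps=(2,None) exec_start@5 write@6
I4 add r1: issue@5 deps=(1,0) exec_start@5 write@7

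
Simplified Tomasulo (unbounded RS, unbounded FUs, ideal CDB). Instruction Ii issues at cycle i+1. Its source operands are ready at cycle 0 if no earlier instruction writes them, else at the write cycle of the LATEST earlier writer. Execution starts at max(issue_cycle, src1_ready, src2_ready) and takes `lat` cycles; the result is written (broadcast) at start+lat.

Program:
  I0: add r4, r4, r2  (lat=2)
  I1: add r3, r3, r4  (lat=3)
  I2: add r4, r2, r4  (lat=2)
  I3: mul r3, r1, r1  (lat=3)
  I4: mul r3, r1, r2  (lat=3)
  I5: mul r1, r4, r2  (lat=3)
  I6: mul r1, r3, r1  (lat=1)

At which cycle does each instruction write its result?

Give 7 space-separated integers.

I0 add r4: issue@1 deps=(None,None) exec_start@1 write@3
I1 add r3: issue@2 deps=(None,0) exec_start@3 write@6
I2 add r4: issue@3 deps=(None,0) exec_start@3 write@5
I3 mul r3: issue@4 deps=(None,None) exec_start@4 write@7
I4 mul r3: issue@5 deps=(None,None) exec_start@5 write@8
I5 mul r1: issue@6 deps=(2,None) exec_start@6 write@9
I6 mul r1: issue@7 deps=(4,5) exec_start@9 write@10

Answer: 3 6 5 7 8 9 10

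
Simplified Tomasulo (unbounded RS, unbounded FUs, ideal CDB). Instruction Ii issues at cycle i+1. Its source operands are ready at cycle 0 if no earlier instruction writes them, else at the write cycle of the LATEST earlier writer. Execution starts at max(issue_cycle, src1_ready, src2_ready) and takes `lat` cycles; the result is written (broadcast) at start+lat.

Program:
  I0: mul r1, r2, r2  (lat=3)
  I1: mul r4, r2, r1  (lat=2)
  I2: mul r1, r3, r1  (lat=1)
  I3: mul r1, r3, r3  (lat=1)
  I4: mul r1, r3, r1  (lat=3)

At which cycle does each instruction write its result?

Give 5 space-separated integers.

I0 mul r1: issue@1 deps=(None,None) exec_start@1 write@4
I1 mul r4: issue@2 deps=(None,0) exec_start@4 write@6
I2 mul r1: issue@3 deps=(None,0) exec_start@4 write@5
I3 mul r1: issue@4 deps=(None,None) exec_start@4 write@5
I4 mul r1: issue@5 deps=(None,3) exec_start@5 write@8

Answer: 4 6 5 5 8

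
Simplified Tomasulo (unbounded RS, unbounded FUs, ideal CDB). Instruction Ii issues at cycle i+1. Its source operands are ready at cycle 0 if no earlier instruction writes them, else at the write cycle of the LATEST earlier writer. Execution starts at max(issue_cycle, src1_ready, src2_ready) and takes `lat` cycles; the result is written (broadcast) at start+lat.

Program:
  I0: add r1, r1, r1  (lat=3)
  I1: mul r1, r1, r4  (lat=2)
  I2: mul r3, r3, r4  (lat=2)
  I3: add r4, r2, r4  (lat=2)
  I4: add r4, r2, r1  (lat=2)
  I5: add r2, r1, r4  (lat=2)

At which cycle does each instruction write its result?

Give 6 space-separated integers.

I0 add r1: issue@1 deps=(None,None) exec_start@1 write@4
I1 mul r1: issue@2 deps=(0,None) exec_start@4 write@6
I2 mul r3: issue@3 deps=(None,None) exec_start@3 write@5
I3 add r4: issue@4 deps=(None,None) exec_start@4 write@6
I4 add r4: issue@5 deps=(None,1) exec_start@6 write@8
I5 add r2: issue@6 deps=(1,4) exec_start@8 write@10

Answer: 4 6 5 6 8 10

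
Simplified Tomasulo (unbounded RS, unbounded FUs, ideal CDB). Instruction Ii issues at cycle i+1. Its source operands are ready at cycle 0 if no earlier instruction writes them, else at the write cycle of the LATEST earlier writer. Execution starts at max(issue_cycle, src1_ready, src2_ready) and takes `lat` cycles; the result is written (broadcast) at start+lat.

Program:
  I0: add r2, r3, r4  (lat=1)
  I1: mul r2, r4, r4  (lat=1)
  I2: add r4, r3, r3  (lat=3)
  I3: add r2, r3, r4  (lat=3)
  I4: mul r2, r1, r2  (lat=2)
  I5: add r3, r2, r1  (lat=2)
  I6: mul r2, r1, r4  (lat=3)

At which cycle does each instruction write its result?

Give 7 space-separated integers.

Answer: 2 3 6 9 11 13 10

Derivation:
I0 add r2: issue@1 deps=(None,None) exec_start@1 write@2
I1 mul r2: issue@2 deps=(None,None) exec_start@2 write@3
I2 add r4: issue@3 deps=(None,None) exec_start@3 write@6
I3 add r2: issue@4 deps=(None,2) exec_start@6 write@9
I4 mul r2: issue@5 deps=(None,3) exec_start@9 write@11
I5 add r3: issue@6 deps=(4,None) exec_start@11 write@13
I6 mul r2: issue@7 deps=(None,2) exec_start@7 write@10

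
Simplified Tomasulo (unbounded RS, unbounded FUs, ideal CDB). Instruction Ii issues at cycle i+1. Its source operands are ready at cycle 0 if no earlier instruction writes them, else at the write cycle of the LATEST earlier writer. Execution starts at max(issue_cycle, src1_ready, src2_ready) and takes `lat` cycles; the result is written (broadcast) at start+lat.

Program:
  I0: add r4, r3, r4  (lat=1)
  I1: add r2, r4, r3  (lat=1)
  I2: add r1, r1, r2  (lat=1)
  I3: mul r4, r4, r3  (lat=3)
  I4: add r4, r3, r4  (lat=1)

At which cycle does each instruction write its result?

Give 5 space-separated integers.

Answer: 2 3 4 7 8

Derivation:
I0 add r4: issue@1 deps=(None,None) exec_start@1 write@2
I1 add r2: issue@2 deps=(0,None) exec_start@2 write@3
I2 add r1: issue@3 deps=(None,1) exec_start@3 write@4
I3 mul r4: issue@4 deps=(0,None) exec_start@4 write@7
I4 add r4: issue@5 deps=(None,3) exec_start@7 write@8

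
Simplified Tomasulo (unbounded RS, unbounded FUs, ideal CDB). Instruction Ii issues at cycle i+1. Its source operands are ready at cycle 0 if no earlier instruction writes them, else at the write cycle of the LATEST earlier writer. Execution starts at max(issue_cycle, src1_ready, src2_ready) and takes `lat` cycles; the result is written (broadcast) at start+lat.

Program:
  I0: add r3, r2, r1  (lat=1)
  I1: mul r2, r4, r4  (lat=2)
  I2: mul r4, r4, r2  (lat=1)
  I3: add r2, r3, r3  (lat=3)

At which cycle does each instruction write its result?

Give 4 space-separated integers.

I0 add r3: issue@1 deps=(None,None) exec_start@1 write@2
I1 mul r2: issue@2 deps=(None,None) exec_start@2 write@4
I2 mul r4: issue@3 deps=(None,1) exec_start@4 write@5
I3 add r2: issue@4 deps=(0,0) exec_start@4 write@7

Answer: 2 4 5 7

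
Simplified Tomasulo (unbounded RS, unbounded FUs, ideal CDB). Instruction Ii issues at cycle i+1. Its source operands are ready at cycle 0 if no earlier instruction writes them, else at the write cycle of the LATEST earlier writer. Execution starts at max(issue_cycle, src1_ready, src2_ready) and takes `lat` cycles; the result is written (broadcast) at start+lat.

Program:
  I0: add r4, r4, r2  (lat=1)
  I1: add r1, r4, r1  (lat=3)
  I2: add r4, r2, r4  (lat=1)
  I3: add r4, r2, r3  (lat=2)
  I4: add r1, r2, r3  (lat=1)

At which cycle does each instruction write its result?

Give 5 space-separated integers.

Answer: 2 5 4 6 6

Derivation:
I0 add r4: issue@1 deps=(None,None) exec_start@1 write@2
I1 add r1: issue@2 deps=(0,None) exec_start@2 write@5
I2 add r4: issue@3 deps=(None,0) exec_start@3 write@4
I3 add r4: issue@4 deps=(None,None) exec_start@4 write@6
I4 add r1: issue@5 deps=(None,None) exec_start@5 write@6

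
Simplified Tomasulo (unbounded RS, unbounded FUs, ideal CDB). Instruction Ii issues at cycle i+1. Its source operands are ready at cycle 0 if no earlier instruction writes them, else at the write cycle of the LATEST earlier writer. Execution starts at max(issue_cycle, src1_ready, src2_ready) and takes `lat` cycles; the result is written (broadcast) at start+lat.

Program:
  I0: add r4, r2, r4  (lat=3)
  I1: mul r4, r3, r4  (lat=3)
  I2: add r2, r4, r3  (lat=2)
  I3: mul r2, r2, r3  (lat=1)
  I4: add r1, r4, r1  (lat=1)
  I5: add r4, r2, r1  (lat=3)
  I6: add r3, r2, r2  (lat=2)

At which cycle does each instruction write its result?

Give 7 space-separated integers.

Answer: 4 7 9 10 8 13 12

Derivation:
I0 add r4: issue@1 deps=(None,None) exec_start@1 write@4
I1 mul r4: issue@2 deps=(None,0) exec_start@4 write@7
I2 add r2: issue@3 deps=(1,None) exec_start@7 write@9
I3 mul r2: issue@4 deps=(2,None) exec_start@9 write@10
I4 add r1: issue@5 deps=(1,None) exec_start@7 write@8
I5 add r4: issue@6 deps=(3,4) exec_start@10 write@13
I6 add r3: issue@7 deps=(3,3) exec_start@10 write@12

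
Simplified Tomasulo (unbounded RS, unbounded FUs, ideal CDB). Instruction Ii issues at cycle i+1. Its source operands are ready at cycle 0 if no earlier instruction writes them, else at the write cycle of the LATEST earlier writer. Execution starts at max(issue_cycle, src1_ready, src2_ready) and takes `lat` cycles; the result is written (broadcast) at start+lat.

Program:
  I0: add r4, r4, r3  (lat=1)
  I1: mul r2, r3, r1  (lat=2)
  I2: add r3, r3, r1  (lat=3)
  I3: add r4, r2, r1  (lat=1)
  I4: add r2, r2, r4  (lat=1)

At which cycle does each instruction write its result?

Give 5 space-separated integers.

I0 add r4: issue@1 deps=(None,None) exec_start@1 write@2
I1 mul r2: issue@2 deps=(None,None) exec_start@2 write@4
I2 add r3: issue@3 deps=(None,None) exec_start@3 write@6
I3 add r4: issue@4 deps=(1,None) exec_start@4 write@5
I4 add r2: issue@5 deps=(1,3) exec_start@5 write@6

Answer: 2 4 6 5 6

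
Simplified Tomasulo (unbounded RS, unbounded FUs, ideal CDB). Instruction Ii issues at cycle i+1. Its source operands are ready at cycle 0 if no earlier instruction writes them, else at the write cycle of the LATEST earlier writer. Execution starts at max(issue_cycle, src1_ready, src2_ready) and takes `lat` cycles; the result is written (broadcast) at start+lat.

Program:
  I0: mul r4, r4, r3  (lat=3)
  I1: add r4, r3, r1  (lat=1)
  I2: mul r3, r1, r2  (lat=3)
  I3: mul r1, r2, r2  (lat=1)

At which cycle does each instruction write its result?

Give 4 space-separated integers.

Answer: 4 3 6 5

Derivation:
I0 mul r4: issue@1 deps=(None,None) exec_start@1 write@4
I1 add r4: issue@2 deps=(None,None) exec_start@2 write@3
I2 mul r3: issue@3 deps=(None,None) exec_start@3 write@6
I3 mul r1: issue@4 deps=(None,None) exec_start@4 write@5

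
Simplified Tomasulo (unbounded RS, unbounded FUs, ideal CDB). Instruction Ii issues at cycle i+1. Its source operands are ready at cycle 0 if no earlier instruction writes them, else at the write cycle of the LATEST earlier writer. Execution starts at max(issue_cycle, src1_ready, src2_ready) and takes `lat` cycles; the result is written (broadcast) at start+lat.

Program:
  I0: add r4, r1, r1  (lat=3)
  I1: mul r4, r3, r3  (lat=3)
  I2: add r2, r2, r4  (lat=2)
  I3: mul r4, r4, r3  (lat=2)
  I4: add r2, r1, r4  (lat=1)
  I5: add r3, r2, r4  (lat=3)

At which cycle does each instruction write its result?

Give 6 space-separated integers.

I0 add r4: issue@1 deps=(None,None) exec_start@1 write@4
I1 mul r4: issue@2 deps=(None,None) exec_start@2 write@5
I2 add r2: issue@3 deps=(None,1) exec_start@5 write@7
I3 mul r4: issue@4 deps=(1,None) exec_start@5 write@7
I4 add r2: issue@5 deps=(None,3) exec_start@7 write@8
I5 add r3: issue@6 deps=(4,3) exec_start@8 write@11

Answer: 4 5 7 7 8 11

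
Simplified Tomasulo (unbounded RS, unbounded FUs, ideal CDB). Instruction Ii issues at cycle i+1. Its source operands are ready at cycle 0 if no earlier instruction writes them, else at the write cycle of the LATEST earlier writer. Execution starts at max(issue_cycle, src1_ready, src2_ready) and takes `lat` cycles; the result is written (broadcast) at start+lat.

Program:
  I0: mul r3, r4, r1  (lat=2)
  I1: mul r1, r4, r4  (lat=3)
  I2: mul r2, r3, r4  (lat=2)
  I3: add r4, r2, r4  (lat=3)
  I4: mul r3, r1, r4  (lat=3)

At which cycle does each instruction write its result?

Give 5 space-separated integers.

I0 mul r3: issue@1 deps=(None,None) exec_start@1 write@3
I1 mul r1: issue@2 deps=(None,None) exec_start@2 write@5
I2 mul r2: issue@3 deps=(0,None) exec_start@3 write@5
I3 add r4: issue@4 deps=(2,None) exec_start@5 write@8
I4 mul r3: issue@5 deps=(1,3) exec_start@8 write@11

Answer: 3 5 5 8 11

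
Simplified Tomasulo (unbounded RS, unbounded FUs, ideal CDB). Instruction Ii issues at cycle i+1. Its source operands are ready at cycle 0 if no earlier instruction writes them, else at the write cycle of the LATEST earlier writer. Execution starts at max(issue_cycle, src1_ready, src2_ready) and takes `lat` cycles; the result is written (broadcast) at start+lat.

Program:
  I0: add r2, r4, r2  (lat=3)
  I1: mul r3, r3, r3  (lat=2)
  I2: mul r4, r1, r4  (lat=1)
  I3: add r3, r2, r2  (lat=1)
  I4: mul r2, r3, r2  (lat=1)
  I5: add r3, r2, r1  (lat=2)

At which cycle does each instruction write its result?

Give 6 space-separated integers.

I0 add r2: issue@1 deps=(None,None) exec_start@1 write@4
I1 mul r3: issue@2 deps=(None,None) exec_start@2 write@4
I2 mul r4: issue@3 deps=(None,None) exec_start@3 write@4
I3 add r3: issue@4 deps=(0,0) exec_start@4 write@5
I4 mul r2: issue@5 deps=(3,0) exec_start@5 write@6
I5 add r3: issue@6 deps=(4,None) exec_start@6 write@8

Answer: 4 4 4 5 6 8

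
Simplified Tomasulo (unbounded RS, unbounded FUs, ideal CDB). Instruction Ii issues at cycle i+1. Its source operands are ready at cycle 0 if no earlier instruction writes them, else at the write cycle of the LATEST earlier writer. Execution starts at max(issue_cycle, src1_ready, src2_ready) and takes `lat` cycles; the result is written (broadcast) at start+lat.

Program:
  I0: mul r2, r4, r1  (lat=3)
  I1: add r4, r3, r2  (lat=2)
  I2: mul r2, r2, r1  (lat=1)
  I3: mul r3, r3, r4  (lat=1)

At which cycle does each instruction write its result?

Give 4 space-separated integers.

Answer: 4 6 5 7

Derivation:
I0 mul r2: issue@1 deps=(None,None) exec_start@1 write@4
I1 add r4: issue@2 deps=(None,0) exec_start@4 write@6
I2 mul r2: issue@3 deps=(0,None) exec_start@4 write@5
I3 mul r3: issue@4 deps=(None,1) exec_start@6 write@7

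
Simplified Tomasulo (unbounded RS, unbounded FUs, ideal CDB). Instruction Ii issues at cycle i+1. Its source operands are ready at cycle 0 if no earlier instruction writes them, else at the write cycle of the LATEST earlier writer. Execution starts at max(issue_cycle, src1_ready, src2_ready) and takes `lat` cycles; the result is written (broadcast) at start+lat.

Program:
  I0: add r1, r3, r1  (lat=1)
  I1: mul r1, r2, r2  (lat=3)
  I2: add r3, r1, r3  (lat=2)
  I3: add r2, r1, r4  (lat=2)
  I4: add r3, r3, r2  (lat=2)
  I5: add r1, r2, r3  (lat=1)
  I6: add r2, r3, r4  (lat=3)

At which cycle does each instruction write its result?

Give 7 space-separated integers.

I0 add r1: issue@1 deps=(None,None) exec_start@1 write@2
I1 mul r1: issue@2 deps=(None,None) exec_start@2 write@5
I2 add r3: issue@3 deps=(1,None) exec_start@5 write@7
I3 add r2: issue@4 deps=(1,None) exec_start@5 write@7
I4 add r3: issue@5 deps=(2,3) exec_start@7 write@9
I5 add r1: issue@6 deps=(3,4) exec_start@9 write@10
I6 add r2: issue@7 deps=(4,None) exec_start@9 write@12

Answer: 2 5 7 7 9 10 12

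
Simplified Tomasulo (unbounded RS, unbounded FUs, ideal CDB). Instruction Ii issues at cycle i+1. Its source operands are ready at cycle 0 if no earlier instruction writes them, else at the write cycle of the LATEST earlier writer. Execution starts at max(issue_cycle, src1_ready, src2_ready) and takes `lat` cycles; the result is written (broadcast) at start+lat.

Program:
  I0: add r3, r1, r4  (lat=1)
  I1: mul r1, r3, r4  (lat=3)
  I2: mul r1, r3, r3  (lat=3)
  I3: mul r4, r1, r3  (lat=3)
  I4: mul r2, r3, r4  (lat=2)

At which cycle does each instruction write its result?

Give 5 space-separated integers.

I0 add r3: issue@1 deps=(None,None) exec_start@1 write@2
I1 mul r1: issue@2 deps=(0,None) exec_start@2 write@5
I2 mul r1: issue@3 deps=(0,0) exec_start@3 write@6
I3 mul r4: issue@4 deps=(2,0) exec_start@6 write@9
I4 mul r2: issue@5 deps=(0,3) exec_start@9 write@11

Answer: 2 5 6 9 11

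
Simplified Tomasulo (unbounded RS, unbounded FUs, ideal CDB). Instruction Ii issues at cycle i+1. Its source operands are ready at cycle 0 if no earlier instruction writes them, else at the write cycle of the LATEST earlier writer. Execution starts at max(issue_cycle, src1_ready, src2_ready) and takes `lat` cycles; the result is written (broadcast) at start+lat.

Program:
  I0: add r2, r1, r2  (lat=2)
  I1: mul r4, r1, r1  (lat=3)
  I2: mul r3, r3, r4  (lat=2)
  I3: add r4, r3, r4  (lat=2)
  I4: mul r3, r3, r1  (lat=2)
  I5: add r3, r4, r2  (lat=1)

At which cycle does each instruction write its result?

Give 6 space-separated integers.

Answer: 3 5 7 9 9 10

Derivation:
I0 add r2: issue@1 deps=(None,None) exec_start@1 write@3
I1 mul r4: issue@2 deps=(None,None) exec_start@2 write@5
I2 mul r3: issue@3 deps=(None,1) exec_start@5 write@7
I3 add r4: issue@4 deps=(2,1) exec_start@7 write@9
I4 mul r3: issue@5 deps=(2,None) exec_start@7 write@9
I5 add r3: issue@6 deps=(3,0) exec_start@9 write@10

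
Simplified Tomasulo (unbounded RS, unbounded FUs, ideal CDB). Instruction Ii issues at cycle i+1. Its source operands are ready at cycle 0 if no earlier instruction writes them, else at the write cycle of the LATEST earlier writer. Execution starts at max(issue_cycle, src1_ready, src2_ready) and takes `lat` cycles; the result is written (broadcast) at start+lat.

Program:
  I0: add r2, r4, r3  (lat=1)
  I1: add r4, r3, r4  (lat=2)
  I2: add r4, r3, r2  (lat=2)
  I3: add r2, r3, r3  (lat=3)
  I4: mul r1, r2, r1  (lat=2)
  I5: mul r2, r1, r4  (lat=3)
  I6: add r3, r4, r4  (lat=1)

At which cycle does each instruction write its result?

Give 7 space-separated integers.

Answer: 2 4 5 7 9 12 8

Derivation:
I0 add r2: issue@1 deps=(None,None) exec_start@1 write@2
I1 add r4: issue@2 deps=(None,None) exec_start@2 write@4
I2 add r4: issue@3 deps=(None,0) exec_start@3 write@5
I3 add r2: issue@4 deps=(None,None) exec_start@4 write@7
I4 mul r1: issue@5 deps=(3,None) exec_start@7 write@9
I5 mul r2: issue@6 deps=(4,2) exec_start@9 write@12
I6 add r3: issue@7 deps=(2,2) exec_start@7 write@8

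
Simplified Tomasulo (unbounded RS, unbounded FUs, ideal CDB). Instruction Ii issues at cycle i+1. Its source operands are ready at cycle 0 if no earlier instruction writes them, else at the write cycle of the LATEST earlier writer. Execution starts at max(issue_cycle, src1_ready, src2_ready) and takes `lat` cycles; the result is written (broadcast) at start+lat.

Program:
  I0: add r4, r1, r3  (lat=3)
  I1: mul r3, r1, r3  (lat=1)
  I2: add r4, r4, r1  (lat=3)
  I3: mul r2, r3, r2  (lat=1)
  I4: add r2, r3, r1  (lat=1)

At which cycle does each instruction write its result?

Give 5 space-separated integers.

I0 add r4: issue@1 deps=(None,None) exec_start@1 write@4
I1 mul r3: issue@2 deps=(None,None) exec_start@2 write@3
I2 add r4: issue@3 deps=(0,None) exec_start@4 write@7
I3 mul r2: issue@4 deps=(1,None) exec_start@4 write@5
I4 add r2: issue@5 deps=(1,None) exec_start@5 write@6

Answer: 4 3 7 5 6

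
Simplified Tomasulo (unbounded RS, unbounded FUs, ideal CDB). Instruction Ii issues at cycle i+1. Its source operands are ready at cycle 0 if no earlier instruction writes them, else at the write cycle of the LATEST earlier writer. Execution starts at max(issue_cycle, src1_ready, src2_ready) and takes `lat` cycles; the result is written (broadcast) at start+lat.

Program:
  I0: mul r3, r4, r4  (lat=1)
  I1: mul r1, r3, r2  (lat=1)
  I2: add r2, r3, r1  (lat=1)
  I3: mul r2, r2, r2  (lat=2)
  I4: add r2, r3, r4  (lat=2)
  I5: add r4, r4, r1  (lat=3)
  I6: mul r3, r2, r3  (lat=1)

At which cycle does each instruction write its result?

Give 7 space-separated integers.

I0 mul r3: issue@1 deps=(None,None) exec_start@1 write@2
I1 mul r1: issue@2 deps=(0,None) exec_start@2 write@3
I2 add r2: issue@3 deps=(0,1) exec_start@3 write@4
I3 mul r2: issue@4 deps=(2,2) exec_start@4 write@6
I4 add r2: issue@5 deps=(0,None) exec_start@5 write@7
I5 add r4: issue@6 deps=(None,1) exec_start@6 write@9
I6 mul r3: issue@7 deps=(4,0) exec_start@7 write@8

Answer: 2 3 4 6 7 9 8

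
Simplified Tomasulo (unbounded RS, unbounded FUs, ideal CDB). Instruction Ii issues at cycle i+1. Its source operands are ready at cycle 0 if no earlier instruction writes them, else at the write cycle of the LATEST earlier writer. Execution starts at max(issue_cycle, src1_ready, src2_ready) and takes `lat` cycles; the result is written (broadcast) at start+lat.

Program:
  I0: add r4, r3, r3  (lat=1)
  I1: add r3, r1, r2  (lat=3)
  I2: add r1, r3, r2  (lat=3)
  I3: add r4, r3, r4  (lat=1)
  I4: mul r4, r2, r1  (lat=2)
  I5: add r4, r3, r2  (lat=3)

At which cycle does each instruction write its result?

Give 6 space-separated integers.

I0 add r4: issue@1 deps=(None,None) exec_start@1 write@2
I1 add r3: issue@2 deps=(None,None) exec_start@2 write@5
I2 add r1: issue@3 deps=(1,None) exec_start@5 write@8
I3 add r4: issue@4 deps=(1,0) exec_start@5 write@6
I4 mul r4: issue@5 deps=(None,2) exec_start@8 write@10
I5 add r4: issue@6 deps=(1,None) exec_start@6 write@9

Answer: 2 5 8 6 10 9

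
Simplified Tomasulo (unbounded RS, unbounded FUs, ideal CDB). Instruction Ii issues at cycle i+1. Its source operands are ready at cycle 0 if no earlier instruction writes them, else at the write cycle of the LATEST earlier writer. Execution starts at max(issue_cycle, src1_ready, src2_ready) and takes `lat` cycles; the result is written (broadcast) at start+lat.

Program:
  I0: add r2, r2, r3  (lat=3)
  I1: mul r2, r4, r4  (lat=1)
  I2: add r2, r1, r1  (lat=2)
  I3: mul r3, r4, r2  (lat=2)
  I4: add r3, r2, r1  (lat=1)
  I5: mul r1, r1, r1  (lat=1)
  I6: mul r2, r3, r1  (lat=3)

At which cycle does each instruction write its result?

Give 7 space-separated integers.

I0 add r2: issue@1 deps=(None,None) exec_start@1 write@4
I1 mul r2: issue@2 deps=(None,None) exec_start@2 write@3
I2 add r2: issue@3 deps=(None,None) exec_start@3 write@5
I3 mul r3: issue@4 deps=(None,2) exec_start@5 write@7
I4 add r3: issue@5 deps=(2,None) exec_start@5 write@6
I5 mul r1: issue@6 deps=(None,None) exec_start@6 write@7
I6 mul r2: issue@7 deps=(4,5) exec_start@7 write@10

Answer: 4 3 5 7 6 7 10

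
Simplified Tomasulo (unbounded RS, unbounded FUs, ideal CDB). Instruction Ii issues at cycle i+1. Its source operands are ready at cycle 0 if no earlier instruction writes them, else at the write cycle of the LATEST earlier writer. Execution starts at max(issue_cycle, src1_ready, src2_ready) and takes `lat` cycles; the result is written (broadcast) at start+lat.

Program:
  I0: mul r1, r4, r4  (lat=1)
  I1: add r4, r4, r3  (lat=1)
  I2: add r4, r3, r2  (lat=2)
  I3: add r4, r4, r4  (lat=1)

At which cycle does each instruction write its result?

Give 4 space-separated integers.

Answer: 2 3 5 6

Derivation:
I0 mul r1: issue@1 deps=(None,None) exec_start@1 write@2
I1 add r4: issue@2 deps=(None,None) exec_start@2 write@3
I2 add r4: issue@3 deps=(None,None) exec_start@3 write@5
I3 add r4: issue@4 deps=(2,2) exec_start@5 write@6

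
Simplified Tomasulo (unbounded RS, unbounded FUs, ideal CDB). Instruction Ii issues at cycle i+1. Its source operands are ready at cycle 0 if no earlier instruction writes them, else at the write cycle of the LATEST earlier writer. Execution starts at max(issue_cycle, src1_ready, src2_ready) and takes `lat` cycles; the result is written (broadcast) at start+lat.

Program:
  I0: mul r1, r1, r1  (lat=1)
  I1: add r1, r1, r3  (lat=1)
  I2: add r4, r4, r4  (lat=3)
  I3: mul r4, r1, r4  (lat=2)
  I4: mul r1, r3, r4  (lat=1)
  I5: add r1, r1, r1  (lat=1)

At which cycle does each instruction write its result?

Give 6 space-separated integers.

I0 mul r1: issue@1 deps=(None,None) exec_start@1 write@2
I1 add r1: issue@2 deps=(0,None) exec_start@2 write@3
I2 add r4: issue@3 deps=(None,None) exec_start@3 write@6
I3 mul r4: issue@4 deps=(1,2) exec_start@6 write@8
I4 mul r1: issue@5 deps=(None,3) exec_start@8 write@9
I5 add r1: issue@6 deps=(4,4) exec_start@9 write@10

Answer: 2 3 6 8 9 10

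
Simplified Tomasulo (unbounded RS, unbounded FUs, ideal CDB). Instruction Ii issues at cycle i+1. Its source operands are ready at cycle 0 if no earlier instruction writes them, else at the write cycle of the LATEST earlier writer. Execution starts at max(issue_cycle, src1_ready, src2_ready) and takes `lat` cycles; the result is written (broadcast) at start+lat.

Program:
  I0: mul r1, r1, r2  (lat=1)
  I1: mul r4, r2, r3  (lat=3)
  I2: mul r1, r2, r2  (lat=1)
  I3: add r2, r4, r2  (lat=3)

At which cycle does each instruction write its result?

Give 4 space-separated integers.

I0 mul r1: issue@1 deps=(None,None) exec_start@1 write@2
I1 mul r4: issue@2 deps=(None,None) exec_start@2 write@5
I2 mul r1: issue@3 deps=(None,None) exec_start@3 write@4
I3 add r2: issue@4 deps=(1,None) exec_start@5 write@8

Answer: 2 5 4 8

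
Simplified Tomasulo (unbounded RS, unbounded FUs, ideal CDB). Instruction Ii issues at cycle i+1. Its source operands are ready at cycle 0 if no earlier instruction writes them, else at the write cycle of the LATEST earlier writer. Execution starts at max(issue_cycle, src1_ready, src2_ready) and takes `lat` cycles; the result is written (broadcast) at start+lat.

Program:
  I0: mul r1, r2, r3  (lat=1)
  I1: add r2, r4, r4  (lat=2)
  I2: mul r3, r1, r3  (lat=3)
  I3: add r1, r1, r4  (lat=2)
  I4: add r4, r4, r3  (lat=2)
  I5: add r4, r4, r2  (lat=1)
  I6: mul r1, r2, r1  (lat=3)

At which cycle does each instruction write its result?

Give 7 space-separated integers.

I0 mul r1: issue@1 deps=(None,None) exec_start@1 write@2
I1 add r2: issue@2 deps=(None,None) exec_start@2 write@4
I2 mul r3: issue@3 deps=(0,None) exec_start@3 write@6
I3 add r1: issue@4 deps=(0,None) exec_start@4 write@6
I4 add r4: issue@5 deps=(None,2) exec_start@6 write@8
I5 add r4: issue@6 deps=(4,1) exec_start@8 write@9
I6 mul r1: issue@7 deps=(1,3) exec_start@7 write@10

Answer: 2 4 6 6 8 9 10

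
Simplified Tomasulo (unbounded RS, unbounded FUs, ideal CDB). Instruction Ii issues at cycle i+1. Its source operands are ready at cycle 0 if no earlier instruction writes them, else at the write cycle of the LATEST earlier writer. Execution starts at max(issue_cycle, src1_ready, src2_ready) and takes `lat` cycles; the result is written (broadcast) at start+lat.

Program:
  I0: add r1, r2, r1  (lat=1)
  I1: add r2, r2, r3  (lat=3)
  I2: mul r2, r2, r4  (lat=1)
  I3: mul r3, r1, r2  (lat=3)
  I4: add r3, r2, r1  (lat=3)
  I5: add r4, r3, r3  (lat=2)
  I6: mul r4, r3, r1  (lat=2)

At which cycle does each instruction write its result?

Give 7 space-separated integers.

Answer: 2 5 6 9 9 11 11

Derivation:
I0 add r1: issue@1 deps=(None,None) exec_start@1 write@2
I1 add r2: issue@2 deps=(None,None) exec_start@2 write@5
I2 mul r2: issue@3 deps=(1,None) exec_start@5 write@6
I3 mul r3: issue@4 deps=(0,2) exec_start@6 write@9
I4 add r3: issue@5 deps=(2,0) exec_start@6 write@9
I5 add r4: issue@6 deps=(4,4) exec_start@9 write@11
I6 mul r4: issue@7 deps=(4,0) exec_start@9 write@11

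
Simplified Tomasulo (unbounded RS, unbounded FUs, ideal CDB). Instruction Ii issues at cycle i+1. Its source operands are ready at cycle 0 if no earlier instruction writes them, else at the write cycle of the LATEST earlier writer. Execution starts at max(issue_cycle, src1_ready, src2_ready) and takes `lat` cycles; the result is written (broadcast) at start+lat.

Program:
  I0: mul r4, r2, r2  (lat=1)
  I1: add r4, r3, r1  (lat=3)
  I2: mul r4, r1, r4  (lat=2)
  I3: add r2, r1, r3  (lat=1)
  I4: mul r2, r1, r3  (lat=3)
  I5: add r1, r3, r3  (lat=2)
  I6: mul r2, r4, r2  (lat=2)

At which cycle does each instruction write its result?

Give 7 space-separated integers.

Answer: 2 5 7 5 8 8 10

Derivation:
I0 mul r4: issue@1 deps=(None,None) exec_start@1 write@2
I1 add r4: issue@2 deps=(None,None) exec_start@2 write@5
I2 mul r4: issue@3 deps=(None,1) exec_start@5 write@7
I3 add r2: issue@4 deps=(None,None) exec_start@4 write@5
I4 mul r2: issue@5 deps=(None,None) exec_start@5 write@8
I5 add r1: issue@6 deps=(None,None) exec_start@6 write@8
I6 mul r2: issue@7 deps=(2,4) exec_start@8 write@10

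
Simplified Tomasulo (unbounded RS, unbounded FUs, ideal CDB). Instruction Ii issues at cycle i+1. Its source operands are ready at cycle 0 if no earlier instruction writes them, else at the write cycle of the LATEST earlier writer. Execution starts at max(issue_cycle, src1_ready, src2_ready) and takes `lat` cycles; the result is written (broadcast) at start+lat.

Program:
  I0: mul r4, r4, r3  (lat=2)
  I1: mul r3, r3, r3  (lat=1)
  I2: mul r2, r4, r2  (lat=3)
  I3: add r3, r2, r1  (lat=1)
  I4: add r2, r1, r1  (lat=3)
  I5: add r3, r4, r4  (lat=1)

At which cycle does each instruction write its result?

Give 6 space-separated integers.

Answer: 3 3 6 7 8 7

Derivation:
I0 mul r4: issue@1 deps=(None,None) exec_start@1 write@3
I1 mul r3: issue@2 deps=(None,None) exec_start@2 write@3
I2 mul r2: issue@3 deps=(0,None) exec_start@3 write@6
I3 add r3: issue@4 deps=(2,None) exec_start@6 write@7
I4 add r2: issue@5 deps=(None,None) exec_start@5 write@8
I5 add r3: issue@6 deps=(0,0) exec_start@6 write@7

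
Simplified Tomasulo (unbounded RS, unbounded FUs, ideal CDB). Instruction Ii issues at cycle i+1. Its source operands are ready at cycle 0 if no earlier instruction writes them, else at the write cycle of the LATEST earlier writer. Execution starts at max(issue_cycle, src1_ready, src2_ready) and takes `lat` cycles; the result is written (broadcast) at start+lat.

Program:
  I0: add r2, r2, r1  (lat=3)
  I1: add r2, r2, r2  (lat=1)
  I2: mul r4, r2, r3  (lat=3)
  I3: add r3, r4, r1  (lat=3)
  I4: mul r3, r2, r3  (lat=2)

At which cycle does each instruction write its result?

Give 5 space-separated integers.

I0 add r2: issue@1 deps=(None,None) exec_start@1 write@4
I1 add r2: issue@2 deps=(0,0) exec_start@4 write@5
I2 mul r4: issue@3 deps=(1,None) exec_start@5 write@8
I3 add r3: issue@4 deps=(2,None) exec_start@8 write@11
I4 mul r3: issue@5 deps=(1,3) exec_start@11 write@13

Answer: 4 5 8 11 13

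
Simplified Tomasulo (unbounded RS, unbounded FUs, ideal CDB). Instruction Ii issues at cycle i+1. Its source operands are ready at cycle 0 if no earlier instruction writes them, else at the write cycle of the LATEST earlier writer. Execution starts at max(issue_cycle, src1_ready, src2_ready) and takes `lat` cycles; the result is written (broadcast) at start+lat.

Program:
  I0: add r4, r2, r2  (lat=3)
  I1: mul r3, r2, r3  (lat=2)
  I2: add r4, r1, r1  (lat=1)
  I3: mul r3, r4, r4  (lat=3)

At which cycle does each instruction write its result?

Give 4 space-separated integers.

I0 add r4: issue@1 deps=(None,None) exec_start@1 write@4
I1 mul r3: issue@2 deps=(None,None) exec_start@2 write@4
I2 add r4: issue@3 deps=(None,None) exec_start@3 write@4
I3 mul r3: issue@4 deps=(2,2) exec_start@4 write@7

Answer: 4 4 4 7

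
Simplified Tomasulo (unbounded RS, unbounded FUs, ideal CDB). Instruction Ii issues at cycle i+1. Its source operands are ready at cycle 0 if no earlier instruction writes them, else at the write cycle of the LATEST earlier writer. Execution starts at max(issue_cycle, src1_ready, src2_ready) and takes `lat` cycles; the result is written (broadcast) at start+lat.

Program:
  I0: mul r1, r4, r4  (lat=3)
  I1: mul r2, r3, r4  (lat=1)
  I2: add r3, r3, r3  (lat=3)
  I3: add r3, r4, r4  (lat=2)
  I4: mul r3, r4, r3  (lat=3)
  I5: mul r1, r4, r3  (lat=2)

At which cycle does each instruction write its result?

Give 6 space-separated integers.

Answer: 4 3 6 6 9 11

Derivation:
I0 mul r1: issue@1 deps=(None,None) exec_start@1 write@4
I1 mul r2: issue@2 deps=(None,None) exec_start@2 write@3
I2 add r3: issue@3 deps=(None,None) exec_start@3 write@6
I3 add r3: issue@4 deps=(None,None) exec_start@4 write@6
I4 mul r3: issue@5 deps=(None,3) exec_start@6 write@9
I5 mul r1: issue@6 deps=(None,4) exec_start@9 write@11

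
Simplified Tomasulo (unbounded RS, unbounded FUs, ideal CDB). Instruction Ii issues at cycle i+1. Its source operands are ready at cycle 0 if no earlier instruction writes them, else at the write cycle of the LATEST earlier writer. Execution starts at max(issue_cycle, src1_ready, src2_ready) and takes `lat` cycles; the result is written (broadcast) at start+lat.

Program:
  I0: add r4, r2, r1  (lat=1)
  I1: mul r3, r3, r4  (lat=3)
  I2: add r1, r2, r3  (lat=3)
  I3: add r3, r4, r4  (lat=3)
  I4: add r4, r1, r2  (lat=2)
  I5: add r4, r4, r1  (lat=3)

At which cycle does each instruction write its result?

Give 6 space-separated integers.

Answer: 2 5 8 7 10 13

Derivation:
I0 add r4: issue@1 deps=(None,None) exec_start@1 write@2
I1 mul r3: issue@2 deps=(None,0) exec_start@2 write@5
I2 add r1: issue@3 deps=(None,1) exec_start@5 write@8
I3 add r3: issue@4 deps=(0,0) exec_start@4 write@7
I4 add r4: issue@5 deps=(2,None) exec_start@8 write@10
I5 add r4: issue@6 deps=(4,2) exec_start@10 write@13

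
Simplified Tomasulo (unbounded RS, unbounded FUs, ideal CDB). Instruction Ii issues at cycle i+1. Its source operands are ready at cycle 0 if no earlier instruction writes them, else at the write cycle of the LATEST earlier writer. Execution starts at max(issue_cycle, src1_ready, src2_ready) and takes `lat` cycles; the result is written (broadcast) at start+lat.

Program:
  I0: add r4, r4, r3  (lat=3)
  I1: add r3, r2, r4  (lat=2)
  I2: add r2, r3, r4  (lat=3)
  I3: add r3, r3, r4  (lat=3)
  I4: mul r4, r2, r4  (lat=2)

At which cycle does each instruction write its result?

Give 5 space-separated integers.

Answer: 4 6 9 9 11

Derivation:
I0 add r4: issue@1 deps=(None,None) exec_start@1 write@4
I1 add r3: issue@2 deps=(None,0) exec_start@4 write@6
I2 add r2: issue@3 deps=(1,0) exec_start@6 write@9
I3 add r3: issue@4 deps=(1,0) exec_start@6 write@9
I4 mul r4: issue@5 deps=(2,0) exec_start@9 write@11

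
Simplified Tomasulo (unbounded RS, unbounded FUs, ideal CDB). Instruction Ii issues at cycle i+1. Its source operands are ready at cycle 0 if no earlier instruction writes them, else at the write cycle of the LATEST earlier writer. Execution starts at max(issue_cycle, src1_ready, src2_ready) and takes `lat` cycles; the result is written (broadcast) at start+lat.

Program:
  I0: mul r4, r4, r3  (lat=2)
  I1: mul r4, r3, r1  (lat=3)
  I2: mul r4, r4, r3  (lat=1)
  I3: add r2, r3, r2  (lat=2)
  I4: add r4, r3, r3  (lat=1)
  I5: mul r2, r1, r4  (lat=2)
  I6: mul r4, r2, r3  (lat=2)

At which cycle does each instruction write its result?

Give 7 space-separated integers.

Answer: 3 5 6 6 6 8 10

Derivation:
I0 mul r4: issue@1 deps=(None,None) exec_start@1 write@3
I1 mul r4: issue@2 deps=(None,None) exec_start@2 write@5
I2 mul r4: issue@3 deps=(1,None) exec_start@5 write@6
I3 add r2: issue@4 deps=(None,None) exec_start@4 write@6
I4 add r4: issue@5 deps=(None,None) exec_start@5 write@6
I5 mul r2: issue@6 deps=(None,4) exec_start@6 write@8
I6 mul r4: issue@7 deps=(5,None) exec_start@8 write@10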